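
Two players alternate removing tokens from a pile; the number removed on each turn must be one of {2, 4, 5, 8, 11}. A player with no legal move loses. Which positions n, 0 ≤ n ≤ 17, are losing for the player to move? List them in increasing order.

0, 1, 7, 10, 13, 16

n :  0  1  2  3  4  5  6  7  8  9 10 11 12 13 14 15 16 17
G :  0  0  1  1  2  2  3  0  4  1  0  2  1  0  2  1  0  2
P-positions are exactly the n with G(n) = 0.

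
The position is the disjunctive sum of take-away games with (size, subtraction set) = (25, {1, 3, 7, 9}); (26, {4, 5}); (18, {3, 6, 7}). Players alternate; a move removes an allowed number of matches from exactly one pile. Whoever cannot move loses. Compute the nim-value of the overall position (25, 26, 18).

Pile A, S = {1, 3, 7, 9}:
n :  0  1  2  3  4  5  6  7  8  9 10 11 12 13 14 15 16 17 18 19 20 21 22 23 24 25
G :  0  1  0  1  0  1  0  1  0  1  0  1  0  1  0  1  0  1  0  1  0  1  0  1  0  1
G_A(25) = 1.
Pile B, S = {4, 5}:
G(0) = 0
G(1) = mex{} = 0
G(2) = mex{} = 0
G(3) = mex{} = 0
G(4) = mex{0} = 1
G(5) = mex{0,0} = 1
G(6) = mex{0,0} = 1
G(7) = mex{0,0} = 1
G(8) = mex{1,0} = 2
G(9) = mex{1,1} = 0
G(10) = mex{1,1} = 0
G(11) = mex{1,1} = 0
G(12) = mex{2,1} = 0
G(13) = mex{0,2} = 1
G(14) = mex{0,0} = 1
G(15) = mex{0,0} = 1
G(16) = mex{0,0} = 1
G(17) = mex{1,0} = 2
G(18) = mex{1,1} = 0
G(19) = mex{1,1} = 0
G(20) = mex{1,1} = 0
G(21) = mex{2,1} = 0
G(22) = mex{0,2} = 1
G(23) = mex{0,0} = 1
G(24) = mex{0,0} = 1
G(25) = mex{0,0} = 1
G(26) = mex{1,0} = 2
G_B(26) = 2.
Pile C, S = {3, 6, 7}:
n :  0  1  2  3  4  5  6  7  8  9 10 11 12 13 14 15 16 17 18
G :  0  0  0  1  1  1  2  2  2  3  0  0  0  1  1  1  2  2  2
G_C(18) = 2.
Combined Grundy value = 1 ⊕ 2 ⊕ 2 = 1.

1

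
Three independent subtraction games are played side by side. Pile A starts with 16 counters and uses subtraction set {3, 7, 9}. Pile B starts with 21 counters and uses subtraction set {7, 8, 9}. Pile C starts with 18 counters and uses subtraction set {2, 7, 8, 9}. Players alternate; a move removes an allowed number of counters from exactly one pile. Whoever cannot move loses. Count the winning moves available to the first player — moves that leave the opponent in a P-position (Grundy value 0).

Pile A, S = {3, 7, 9}:
G(0) = 0
G(1) = mex{} = 0
G(2) = mex{} = 0
G(3) = mex{0} = 1
G(4) = mex{0} = 1
G(5) = mex{0} = 1
G(6) = mex{1} = 0
G(7) = mex{1,0} = 2
G(8) = mex{1,0} = 2
G(9) = mex{0,0,0} = 1
G(10) = mex{2,1,0} = 3
G(11) = mex{2,1,0} = 3
G(12) = mex{1,1,1} = 0
G(13) = mex{3,0,1} = 2
G(14) = mex{3,2,1} = 0
G(15) = mex{0,2,0} = 1
G(16) = mex{2,1,2} = 0
G_A(16) = 0.
Pile B, S = {7, 8, 9}:
G(0) = 0
G(1) = mex{} = 0
G(2) = mex{} = 0
G(3) = mex{} = 0
G(4) = mex{} = 0
G(5) = mex{} = 0
G(6) = mex{} = 0
G(7) = mex{0} = 1
G(8) = mex{0,0} = 1
G(9) = mex{0,0,0} = 1
G(10) = mex{0,0,0} = 1
G(11) = mex{0,0,0} = 1
G(12) = mex{0,0,0} = 1
G(13) = mex{0,0,0} = 1
G(14) = mex{1,0,0} = 2
G(15) = mex{1,1,0} = 2
G(16) = mex{1,1,1} = 0
G(17) = mex{1,1,1} = 0
G(18) = mex{1,1,1} = 0
G(19) = mex{1,1,1} = 0
G(20) = mex{1,1,1} = 0
G(21) = mex{2,1,1} = 0
G_B(21) = 0.
Pile C, S = {2, 7, 8, 9}:
n :  0  1  2  3  4  5  6  7  8  9 10 11 12 13 14 15 16 17 18
G :  0  0  1  1  0  0  1  1  2  2  3  3  2  2  3  0  0  1  1
G_C(18) = 1.
Combined Grundy value = 0 ⊕ 0 ⊕ 1 = 1.
A winning move leaves total XOR = 0, i.e. changes one component's Grundy value g to g ⊕ X where X is the current total.
Pile A: need g' = 0⊕1 = 1. Options: 16−3→G=2, 16−7→G=1, 16−9→G=2. Hits: 1.
Pile B: need g' = 0⊕1 = 1. Options: 21−7→G=2, 21−8→G=1, 21−9→G=1. Hits: 2.
Pile C: need g' = 1⊕1 = 0. Options: 18−2→G=0, 18−7→G=3, 18−8→G=3, 18−9→G=2. Hits: 1.

4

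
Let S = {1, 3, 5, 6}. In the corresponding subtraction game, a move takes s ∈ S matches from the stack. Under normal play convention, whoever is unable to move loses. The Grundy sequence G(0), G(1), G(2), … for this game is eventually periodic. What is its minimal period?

n :  0  1  2  3  4  5  6  7  8  9 10 11 12 13 14 15 16 17 18 19 20 21 22 23
G :  0  1  0  1  0  1  2  3  2  3  2  0  1  0  1  0  1  2  3  2  3  2  0  1
G(n+11) = G(n) holds for n = 0,…,5 (a full window of length max(S) = 6), so the sequence is purely periodic with period 11.

11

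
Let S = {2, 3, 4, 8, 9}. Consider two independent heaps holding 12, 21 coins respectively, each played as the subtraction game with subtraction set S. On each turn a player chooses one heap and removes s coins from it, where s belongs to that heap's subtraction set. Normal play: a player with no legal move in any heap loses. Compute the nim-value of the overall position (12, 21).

All heaps use S = {2, 3, 4, 8, 9}:
n :  0  1  2  3  4  5  6  7  8  9 10 11 12 13 14 15 16 17 18 19 20 21
G :  0  0  1  1  2  2  0  0  1  1  2  2  0  0  1  1  2  2  0  0  1  1
Heap A: G(12) = 0.
Heap B: G(21) = 1.
Combined Grundy value = 0 ⊕ 1 = 1.

1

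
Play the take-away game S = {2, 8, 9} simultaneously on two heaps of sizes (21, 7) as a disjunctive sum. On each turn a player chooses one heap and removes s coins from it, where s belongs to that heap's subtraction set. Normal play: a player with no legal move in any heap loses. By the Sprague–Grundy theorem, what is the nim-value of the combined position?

All heaps use S = {2, 8, 9}:
G(0) = 0
G(1) = mex{} = 0
G(2) = mex{0} = 1
G(3) = mex{0} = 1
G(4) = mex{1} = 0
G(5) = mex{1} = 0
G(6) = mex{0} = 1
G(7) = mex{0} = 1
G(8) = mex{1,0} = 2
G(9) = mex{1,0,0} = 2
G(10) = mex{2,1,0} = 3
G(11) = mex{2,1,1} = 0
G(12) = mex{3,0,1} = 2
G(13) = mex{0,0,0} = 1
G(14) = mex{2,1,0} = 3
G(15) = mex{1,1,1} = 0
G(16) = mex{3,2,1} = 0
G(17) = mex{0,2,2} = 1
G(18) = mex{0,3,2} = 1
G(19) = mex{1,0,3} = 2
G(20) = mex{1,2,0} = 3
G(21) = mex{2,1,2} = 0
Heap A: G(21) = 0.
Heap B: G(7) = 1.
Combined Grundy value = 0 ⊕ 1 = 1.

1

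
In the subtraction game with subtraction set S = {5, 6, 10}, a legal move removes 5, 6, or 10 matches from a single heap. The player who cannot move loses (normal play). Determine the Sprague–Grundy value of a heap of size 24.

1

n :  0  1  2  3  4  5  6  7  8  9 10 11 12 13 14 15 16 17 18 19 20 21 22 23 24
G :  0  0  0  0  0  1  1  1  1  1  2  2  2  2  2  0  0  0  0  0  1  1  1  1  1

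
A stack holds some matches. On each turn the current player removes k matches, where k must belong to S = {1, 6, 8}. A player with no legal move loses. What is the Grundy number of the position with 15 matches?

n :  0  1  2  3  4  5  6  7  8  9 10 11 12 13 14 15
G :  0  1  0  1  0  1  2  0  1  0  1  0  1  2  0  1

1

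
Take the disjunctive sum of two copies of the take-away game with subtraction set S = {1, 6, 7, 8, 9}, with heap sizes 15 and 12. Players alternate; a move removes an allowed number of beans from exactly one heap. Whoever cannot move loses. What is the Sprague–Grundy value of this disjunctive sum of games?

All heaps use S = {1, 6, 7, 8, 9}:
n :  0  1  2  3  4  5  6  7  8  9 10 11 12 13 14 15
G :  0  1  0  1  0  1  2  3  2  3  2  3  4  5  0  1
Heap A: G(15) = 1.
Heap B: G(12) = 4.
Combined Grundy value = 1 ⊕ 4 = 5.

5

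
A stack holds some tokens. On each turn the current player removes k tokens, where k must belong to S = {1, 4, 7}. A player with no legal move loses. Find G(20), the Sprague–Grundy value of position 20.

2

G(0) = 0
G(1) = mex{0} = 1
G(2) = mex{1} = 0
G(3) = mex{0} = 1
G(4) = mex{1,0} = 2
G(5) = mex{2,1} = 0
G(6) = mex{0,0} = 1
G(7) = mex{1,1,0} = 2
G(8) = mex{2,2,1} = 0
G(9) = mex{0,0,0} = 1
G(10) = mex{1,1,1} = 0
G(11) = mex{0,2,2} = 1
G(12) = mex{1,0,0} = 2
G(13) = mex{2,1,1} = 0
G(14) = mex{0,0,2} = 1
G(15) = mex{1,1,0} = 2
G(16) = mex{2,2,1} = 0
G(17) = mex{0,0,0} = 1
G(18) = mex{1,1,1} = 0
G(19) = mex{0,2,2} = 1
G(20) = mex{1,0,0} = 2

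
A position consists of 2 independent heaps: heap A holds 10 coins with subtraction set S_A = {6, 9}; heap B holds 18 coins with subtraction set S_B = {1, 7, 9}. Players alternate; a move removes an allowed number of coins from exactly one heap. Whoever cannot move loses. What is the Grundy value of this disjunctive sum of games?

1

Heap A, S = {6, 9}:
G(0) = 0
G(1) = mex{} = 0
G(2) = mex{} = 0
G(3) = mex{} = 0
G(4) = mex{} = 0
G(5) = mex{} = 0
G(6) = mex{0} = 1
G(7) = mex{0} = 1
G(8) = mex{0} = 1
G(9) = mex{0,0} = 1
G(10) = mex{0,0} = 1
G_A(10) = 1.
Heap B, S = {1, 7, 9}:
n :  0  1  2  3  4  5  6  7  8  9 10 11 12 13 14 15 16 17 18
G :  0  1  0  1  0  1  0  1  0  1  0  1  0  1  0  1  0  1  0
G_B(18) = 0.
Combined Grundy value = 1 ⊕ 0 = 1.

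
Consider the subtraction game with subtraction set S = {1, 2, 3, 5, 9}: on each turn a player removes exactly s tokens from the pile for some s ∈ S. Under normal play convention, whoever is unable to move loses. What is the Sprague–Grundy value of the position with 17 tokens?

G(0) = 0
G(1) = mex{0} = 1
G(2) = mex{1,0} = 2
G(3) = mex{2,1,0} = 3
G(4) = mex{3,2,1} = 0
G(5) = mex{0,3,2,0} = 1
G(6) = mex{1,0,3,1} = 2
G(7) = mex{2,1,0,2} = 3
G(8) = mex{3,2,1,3} = 0
G(9) = mex{0,3,2,0,0} = 1
G(10) = mex{1,0,3,1,1} = 2
G(11) = mex{2,1,0,2,2} = 3
G(12) = mex{3,2,1,3,3} = 0
G(13) = mex{0,3,2,0,0} = 1
G(14) = mex{1,0,3,1,1} = 2
G(15) = mex{2,1,0,2,2} = 3
G(16) = mex{3,2,1,3,3} = 0
G(17) = mex{0,3,2,0,0} = 1

1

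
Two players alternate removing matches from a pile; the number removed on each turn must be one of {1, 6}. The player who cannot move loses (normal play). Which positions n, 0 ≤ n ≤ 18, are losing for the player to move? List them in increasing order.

0, 2, 4, 7, 9, 11, 14, 16, 18

G(0) = 0
G(1) = mex{0} = 1
G(2) = mex{1} = 0
G(3) = mex{0} = 1
G(4) = mex{1} = 0
G(5) = mex{0} = 1
G(6) = mex{1,0} = 2
G(7) = mex{2,1} = 0
G(8) = mex{0,0} = 1
G(9) = mex{1,1} = 0
G(10) = mex{0,0} = 1
G(11) = mex{1,1} = 0
G(12) = mex{0,2} = 1
G(13) = mex{1,0} = 2
G(14) = mex{2,1} = 0
G(15) = mex{0,0} = 1
G(16) = mex{1,1} = 0
G(17) = mex{0,0} = 1
G(18) = mex{1,1} = 0
P-positions are exactly the n with G(n) = 0.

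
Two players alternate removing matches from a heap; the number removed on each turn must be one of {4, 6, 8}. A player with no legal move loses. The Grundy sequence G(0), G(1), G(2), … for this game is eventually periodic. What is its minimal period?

12

n :  0  1  2  3  4  5  6  7  8  9 10 11 12 13 14 15 16 17 18 19 20 21 22 23 24 25
G :  0  0  0  0  1  1  1  1  2  2  2  2  0  0  0  0  1  1  1  1  2  2  2  2  0  0
G(n+12) = G(n) holds for n = 0,…,7 (a full window of length max(S) = 8), so the sequence is purely periodic with period 12.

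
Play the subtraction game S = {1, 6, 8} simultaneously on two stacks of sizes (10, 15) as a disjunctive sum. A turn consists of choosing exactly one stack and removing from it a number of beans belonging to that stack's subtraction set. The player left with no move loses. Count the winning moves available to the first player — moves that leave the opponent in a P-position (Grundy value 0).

0

All stacks use S = {1, 6, 8}:
G(0) = 0
G(1) = mex{0} = 1
G(2) = mex{1} = 0
G(3) = mex{0} = 1
G(4) = mex{1} = 0
G(5) = mex{0} = 1
G(6) = mex{1,0} = 2
G(7) = mex{2,1} = 0
G(8) = mex{0,0,0} = 1
G(9) = mex{1,1,1} = 0
G(10) = mex{0,0,0} = 1
G(11) = mex{1,1,1} = 0
G(12) = mex{0,2,0} = 1
G(13) = mex{1,0,1} = 2
G(14) = mex{2,1,2} = 0
G(15) = mex{0,0,0} = 1
Stack A: G(10) = 1.
Stack B: G(15) = 1.
Combined Grundy value = 1 ⊕ 1 = 0.
A winning move leaves total XOR = 0, i.e. changes one component's Grundy value g to g ⊕ X where X is the current total.
Stack A: target g' = 1⊕0 = 1, but every legal move changes the Grundy value (mex property), so 0 moves.
Stack B: target g' = 1⊕0 = 1, but every legal move changes the Grundy value (mex property), so 0 moves.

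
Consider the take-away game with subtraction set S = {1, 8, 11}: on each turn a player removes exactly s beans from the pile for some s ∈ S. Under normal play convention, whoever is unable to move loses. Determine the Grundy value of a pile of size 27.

2

G(0) = 0
G(1) = mex{0} = 1
G(2) = mex{1} = 0
G(3) = mex{0} = 1
G(4) = mex{1} = 0
G(5) = mex{0} = 1
G(6) = mex{1} = 0
G(7) = mex{0} = 1
G(8) = mex{1,0} = 2
G(9) = mex{2,1} = 0
G(10) = mex{0,0} = 1
G(11) = mex{1,1,0} = 2
G(12) = mex{2,0,1} = 3
G(13) = mex{3,1,0} = 2
G(14) = mex{2,0,1} = 3
G(15) = mex{3,1,0} = 2
G(16) = mex{2,2,1} = 0
G(17) = mex{0,0,0} = 1
G(18) = mex{1,1,1} = 0
G(19) = mex{0,2,2} = 1
G(20) = mex{1,3,0} = 2
G(21) = mex{2,2,1} = 0
G(22) = mex{0,3,2} = 1
G(23) = mex{1,2,3} = 0
G(24) = mex{0,0,2} = 1
G(25) = mex{1,1,3} = 0
G(26) = mex{0,0,2} = 1
G(27) = mex{1,1,0} = 2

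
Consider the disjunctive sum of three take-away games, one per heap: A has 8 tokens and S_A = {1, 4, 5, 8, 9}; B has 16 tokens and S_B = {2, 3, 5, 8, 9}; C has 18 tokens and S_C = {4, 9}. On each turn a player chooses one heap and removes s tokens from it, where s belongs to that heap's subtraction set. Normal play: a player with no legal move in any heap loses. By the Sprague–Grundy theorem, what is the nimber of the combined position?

7

Heap A, S = {1, 4, 5, 8, 9}:
G(0) = 0
G(1) = mex{0} = 1
G(2) = mex{1} = 0
G(3) = mex{0} = 1
G(4) = mex{1,0} = 2
G(5) = mex{2,1,0} = 3
G(6) = mex{3,0,1} = 2
G(7) = mex{2,1,0} = 3
G(8) = mex{3,2,1,0} = 4
G_A(8) = 4.
Heap B, S = {2, 3, 5, 8, 9}:
G(0) = 0
G(1) = mex{} = 0
G(2) = mex{0} = 1
G(3) = mex{0,0} = 1
G(4) = mex{1,0} = 2
G(5) = mex{1,1,0} = 2
G(6) = mex{2,1,0} = 3
G(7) = mex{2,2,1} = 0
G(8) = mex{3,2,1,0} = 4
G(9) = mex{0,3,2,0,0} = 1
G(10) = mex{4,0,2,1,0} = 3
G(11) = mex{1,4,3,1,1} = 0
G(12) = mex{3,1,0,2,1} = 4
G(13) = mex{0,3,4,2,2} = 1
G(14) = mex{4,0,1,3,2} = 5
G(15) = mex{1,4,3,0,3} = 2
G(16) = mex{5,1,0,4,0} = 2
G_B(16) = 2.
Heap C, S = {4, 9}:
n :  0  1  2  3  4  5  6  7  8  9 10 11 12 13 14 15 16 17 18
G :  0  0  0  0  1  1  1  1  0  2  2  2  1  0  0  0  0  1  1
G_C(18) = 1.
Combined Grundy value = 4 ⊕ 2 ⊕ 1 = 7.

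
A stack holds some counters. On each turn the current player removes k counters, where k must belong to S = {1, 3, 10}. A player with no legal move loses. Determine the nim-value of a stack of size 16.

n :  0  1  2  3  4  5  6  7  8  9 10 11 12 13 14 15 16
G :  0  1  0  1  0  1  0  1  0  1  2  3  2  0  1  0  1

1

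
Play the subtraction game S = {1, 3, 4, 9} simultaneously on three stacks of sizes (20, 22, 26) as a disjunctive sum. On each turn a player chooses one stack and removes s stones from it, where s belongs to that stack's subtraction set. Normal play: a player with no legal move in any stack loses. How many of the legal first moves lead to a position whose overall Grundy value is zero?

All stacks use S = {1, 3, 4, 9}:
G(0) = 0
G(1) = mex{0} = 1
G(2) = mex{1} = 0
G(3) = mex{0,0} = 1
G(4) = mex{1,1,0} = 2
G(5) = mex{2,0,1} = 3
G(6) = mex{3,1,0} = 2
G(7) = mex{2,2,1} = 0
G(8) = mex{0,3,2} = 1
G(9) = mex{1,2,3,0} = 4
G(10) = mex{4,0,2,1} = 3
G(11) = mex{3,1,0,0} = 2
G(12) = mex{2,4,1,1} = 0
G(13) = mex{0,3,4,2} = 1
G(14) = mex{1,2,3,3} = 0
G(15) = mex{0,0,2,2} = 1
G(16) = mex{1,1,0,0} = 2
G(17) = mex{2,0,1,1} = 3
G(18) = mex{3,1,0,4} = 2
G(19) = mex{2,2,1,3} = 0
G(20) = mex{0,3,2,2} = 1
G(21) = mex{1,2,3,0} = 4
G(22) = mex{4,0,2,1} = 3
G(23) = mex{3,1,0,0} = 2
G(24) = mex{2,4,1,1} = 0
G(25) = mex{0,3,4,2} = 1
G(26) = mex{1,2,3,3} = 0
Stack A: G(20) = 1.
Stack B: G(22) = 3.
Stack C: G(26) = 0.
Combined Grundy value = 1 ⊕ 3 ⊕ 0 = 2.
A winning move leaves total XOR = 0, i.e. changes one component's Grundy value g to g ⊕ X where X is the current total.
Stack A: need g' = 1⊕2 = 3. Options: 20−1→G=0, 20−3→G=3, 20−4→G=2, 20−9→G=2. Hits: 1.
Stack B: need g' = 3⊕2 = 1. Options: 22−1→G=4, 22−3→G=0, 22−4→G=2, 22−9→G=1. Hits: 1.
Stack C: need g' = 0⊕2 = 2. Options: 26−1→G=1, 26−3→G=2, 26−4→G=3, 26−9→G=3. Hits: 1.

3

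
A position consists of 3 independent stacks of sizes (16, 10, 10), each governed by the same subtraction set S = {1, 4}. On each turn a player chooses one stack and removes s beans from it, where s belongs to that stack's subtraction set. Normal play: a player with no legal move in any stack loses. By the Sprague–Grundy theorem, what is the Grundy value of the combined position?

1

All stacks use S = {1, 4}:
G(0) = 0
G(1) = mex{0} = 1
G(2) = mex{1} = 0
G(3) = mex{0} = 1
G(4) = mex{1,0} = 2
G(5) = mex{2,1} = 0
G(6) = mex{0,0} = 1
G(7) = mex{1,1} = 0
G(8) = mex{0,2} = 1
G(9) = mex{1,0} = 2
G(10) = mex{2,1} = 0
G(11) = mex{0,0} = 1
G(12) = mex{1,1} = 0
G(13) = mex{0,2} = 1
G(14) = mex{1,0} = 2
G(15) = mex{2,1} = 0
G(16) = mex{0,0} = 1
Stack A: G(16) = 1.
Stack B: G(10) = 0.
Stack C: G(10) = 0.
Combined Grundy value = 1 ⊕ 0 ⊕ 0 = 1.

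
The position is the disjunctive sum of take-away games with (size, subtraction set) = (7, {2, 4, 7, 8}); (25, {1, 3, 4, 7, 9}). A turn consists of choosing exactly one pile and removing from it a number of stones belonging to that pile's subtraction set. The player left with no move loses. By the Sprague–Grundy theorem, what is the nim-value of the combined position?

Pile A, S = {2, 4, 7, 8}:
n : 0 1 2 3 4 5 6 7
G : 0 0 1 1 2 2 0 3
G_A(7) = 3.
Pile B, S = {1, 3, 4, 7, 9}:
n :  0  1  2  3  4  5  6  7  8  9 10 11 12 13 14 15 16 17 18 19 20 21 22 23 24 25
G :  0  1  0  1  2  3  2  3  0  1  0  1  2  3  2  3  0  1  0  1  2  3  2  3  0  1
G_B(25) = 1.
Combined Grundy value = 3 ⊕ 1 = 2.

2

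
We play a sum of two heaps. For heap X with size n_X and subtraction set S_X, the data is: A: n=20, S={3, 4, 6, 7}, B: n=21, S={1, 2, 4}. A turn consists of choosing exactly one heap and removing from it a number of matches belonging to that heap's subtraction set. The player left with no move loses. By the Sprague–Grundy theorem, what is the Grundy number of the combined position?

Heap A, S = {3, 4, 6, 7}:
n :  0  1  2  3  4  5  6  7  8  9 10 11 12 13 14 15 16 17 18 19 20
G :  0  0  0  1  1  1  2  2  2  3  0  0  0  1  1  1  2  2  2  3  0
G_A(20) = 0.
Heap B, S = {1, 2, 4}:
G(0) = 0
G(1) = mex{0} = 1
G(2) = mex{1,0} = 2
G(3) = mex{2,1} = 0
G(4) = mex{0,2,0} = 1
G(5) = mex{1,0,1} = 2
G(6) = mex{2,1,2} = 0
G(7) = mex{0,2,0} = 1
G(8) = mex{1,0,1} = 2
G(9) = mex{2,1,2} = 0
G(10) = mex{0,2,0} = 1
G(11) = mex{1,0,1} = 2
G(12) = mex{2,1,2} = 0
G(13) = mex{0,2,0} = 1
G(14) = mex{1,0,1} = 2
G(15) = mex{2,1,2} = 0
G(16) = mex{0,2,0} = 1
G(17) = mex{1,0,1} = 2
G(18) = mex{2,1,2} = 0
G(19) = mex{0,2,0} = 1
G(20) = mex{1,0,1} = 2
G(21) = mex{2,1,2} = 0
G_B(21) = 0.
Combined Grundy value = 0 ⊕ 0 = 0.

0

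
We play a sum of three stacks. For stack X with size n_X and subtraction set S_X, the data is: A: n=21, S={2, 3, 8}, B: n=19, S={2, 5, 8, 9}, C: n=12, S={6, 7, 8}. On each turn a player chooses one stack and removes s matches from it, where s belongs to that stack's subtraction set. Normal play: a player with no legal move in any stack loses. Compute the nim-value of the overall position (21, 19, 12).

Stack A, S = {2, 3, 8}:
n :  0  1  2  3  4  5  6  7  8  9 10 11 12 13 14 15 16 17 18 19 20 21
G :  0  0  1  1  2  0  0  1  1  2  0  0  1  1  2  0  0  1  1  2  0  0
G_A(21) = 0.
Stack B, S = {2, 5, 8, 9}:
n :  0  1  2  3  4  5  6  7  8  9 10 11 12 13 14 15 16 17 18 19
G :  0  0  1  1  0  2  1  0  2  1  3  0  2  1  0  2  1  0  0  1
G_B(19) = 1.
Stack C, S = {6, 7, 8}:
G(0) = 0
G(1) = mex{} = 0
G(2) = mex{} = 0
G(3) = mex{} = 0
G(4) = mex{} = 0
G(5) = mex{} = 0
G(6) = mex{0} = 1
G(7) = mex{0,0} = 1
G(8) = mex{0,0,0} = 1
G(9) = mex{0,0,0} = 1
G(10) = mex{0,0,0} = 1
G(11) = mex{0,0,0} = 1
G(12) = mex{1,0,0} = 2
G_C(12) = 2.
Combined Grundy value = 0 ⊕ 1 ⊕ 2 = 3.

3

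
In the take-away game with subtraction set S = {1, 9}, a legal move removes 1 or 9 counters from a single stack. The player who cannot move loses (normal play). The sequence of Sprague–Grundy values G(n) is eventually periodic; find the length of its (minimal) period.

2

G(0) = 0
G(1) = mex{0} = 1
G(2) = mex{1} = 0
G(3) = mex{0} = 1
G(4) = mex{1} = 0
G(5) = mex{0} = 1
G(6) = mex{1} = 0
G(7) = mex{0} = 1
G(8) = mex{1} = 0
G(9) = mex{0,0} = 1
G(10) = mex{1,1} = 0
G(11) = mex{0,0} = 1
G(12) = mex{1,1} = 0
G(13) = mex{0,0} = 1
G(14) = mex{1,1} = 0
G(n+2) = G(n) holds for n = 0,…,8 (a full window of length max(S) = 9), so the sequence is purely periodic with period 2.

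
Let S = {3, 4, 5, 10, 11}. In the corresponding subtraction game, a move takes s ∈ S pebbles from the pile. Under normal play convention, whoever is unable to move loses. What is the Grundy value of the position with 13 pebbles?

n :  0  1  2  3  4  5  6  7  8  9 10 11 12 13
G :  0  0  0  1  1  1  2  2  0  0  3  1  1  2

2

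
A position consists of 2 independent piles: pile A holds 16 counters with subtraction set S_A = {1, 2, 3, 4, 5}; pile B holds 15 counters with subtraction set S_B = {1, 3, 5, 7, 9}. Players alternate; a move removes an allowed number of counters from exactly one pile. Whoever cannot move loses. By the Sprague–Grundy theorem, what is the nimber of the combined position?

5

Pile A, S = {1, 2, 3, 4, 5}:
G(0) = 0
G(1) = mex{0} = 1
G(2) = mex{1,0} = 2
G(3) = mex{2,1,0} = 3
G(4) = mex{3,2,1,0} = 4
G(5) = mex{4,3,2,1,0} = 5
G(6) = mex{5,4,3,2,1} = 0
G(7) = mex{0,5,4,3,2} = 1
G(8) = mex{1,0,5,4,3} = 2
G(9) = mex{2,1,0,5,4} = 3
G(10) = mex{3,2,1,0,5} = 4
G(11) = mex{4,3,2,1,0} = 5
G(12) = mex{5,4,3,2,1} = 0
G(13) = mex{0,5,4,3,2} = 1
G(14) = mex{1,0,5,4,3} = 2
G(15) = mex{2,1,0,5,4} = 3
G(16) = mex{3,2,1,0,5} = 4
G_A(16) = 4.
Pile B, S = {1, 3, 5, 7, 9}:
n :  0  1  2  3  4  5  6  7  8  9 10 11 12 13 14 15
G :  0  1  0  1  0  1  0  1  0  1  0  1  0  1  0  1
G_B(15) = 1.
Combined Grundy value = 4 ⊕ 1 = 5.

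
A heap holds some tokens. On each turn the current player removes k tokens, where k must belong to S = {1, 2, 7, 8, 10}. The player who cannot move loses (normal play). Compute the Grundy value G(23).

n :  0  1  2  3  4  5  6  7  8  9 10 11 12 13 14 15 16 17 18 19 20 21 22 23
G :  0  1  2  0  1  2  0  1  2  0  1  2  0  1  2  0  1  2  0  1  2  0  1  2

2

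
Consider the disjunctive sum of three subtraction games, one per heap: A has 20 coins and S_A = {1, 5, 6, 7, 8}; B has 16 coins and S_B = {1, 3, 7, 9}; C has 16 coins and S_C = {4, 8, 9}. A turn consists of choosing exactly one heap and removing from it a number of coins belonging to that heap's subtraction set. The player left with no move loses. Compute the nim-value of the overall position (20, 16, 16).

3

Heap A, S = {1, 5, 6, 7, 8}:
n :  0  1  2  3  4  5  6  7  8  9 10 11 12 13 14 15 16 17 18 19 20
G :  0  1  0  1  0  1  2  3  2  3  2  3  4  0  1  0  1  0  1  2  3
G_A(20) = 3.
Heap B, S = {1, 3, 7, 9}:
G(0) = 0
G(1) = mex{0} = 1
G(2) = mex{1} = 0
G(3) = mex{0,0} = 1
G(4) = mex{1,1} = 0
G(5) = mex{0,0} = 1
G(6) = mex{1,1} = 0
G(7) = mex{0,0,0} = 1
G(8) = mex{1,1,1} = 0
G(9) = mex{0,0,0,0} = 1
G(10) = mex{1,1,1,1} = 0
G(11) = mex{0,0,0,0} = 1
G(12) = mex{1,1,1,1} = 0
G(13) = mex{0,0,0,0} = 1
G(14) = mex{1,1,1,1} = 0
G(15) = mex{0,0,0,0} = 1
G(16) = mex{1,1,1,1} = 0
G_B(16) = 0.
Heap C, S = {4, 8, 9}:
G(0) = 0
G(1) = mex{} = 0
G(2) = mex{} = 0
G(3) = mex{} = 0
G(4) = mex{0} = 1
G(5) = mex{0} = 1
G(6) = mex{0} = 1
G(7) = mex{0} = 1
G(8) = mex{1,0} = 2
G(9) = mex{1,0,0} = 2
G(10) = mex{1,0,0} = 2
G(11) = mex{1,0,0} = 2
G(12) = mex{2,1,0} = 3
G(13) = mex{2,1,1} = 0
G(14) = mex{2,1,1} = 0
G(15) = mex{2,1,1} = 0
G(16) = mex{3,2,1} = 0
G_C(16) = 0.
Combined Grundy value = 3 ⊕ 0 ⊕ 0 = 3.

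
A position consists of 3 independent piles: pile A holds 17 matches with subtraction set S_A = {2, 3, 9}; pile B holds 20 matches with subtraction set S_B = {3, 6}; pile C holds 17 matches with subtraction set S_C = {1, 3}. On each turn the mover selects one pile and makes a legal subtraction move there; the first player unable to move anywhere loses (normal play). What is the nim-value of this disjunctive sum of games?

1

Pile A, S = {2, 3, 9}:
n :  0  1  2  3  4  5  6  7  8  9 10 11 12 13 14 15 16 17
G :  0  0  1  1  2  0  0  1  1  2  2  0  0  1  1  2  0  0
G_A(17) = 0.
Pile B, S = {3, 6}:
G(0) = 0
G(1) = mex{} = 0
G(2) = mex{} = 0
G(3) = mex{0} = 1
G(4) = mex{0} = 1
G(5) = mex{0} = 1
G(6) = mex{1,0} = 2
G(7) = mex{1,0} = 2
G(8) = mex{1,0} = 2
G(9) = mex{2,1} = 0
G(10) = mex{2,1} = 0
G(11) = mex{2,1} = 0
G(12) = mex{0,2} = 1
G(13) = mex{0,2} = 1
G(14) = mex{0,2} = 1
G(15) = mex{1,0} = 2
G(16) = mex{1,0} = 2
G(17) = mex{1,0} = 2
G(18) = mex{2,1} = 0
G(19) = mex{2,1} = 0
G(20) = mex{2,1} = 0
G_B(20) = 0.
Pile C, S = {1, 3}:
n :  0  1  2  3  4  5  6  7  8  9 10 11 12 13 14 15 16 17
G :  0  1  0  1  0  1  0  1  0  1  0  1  0  1  0  1  0  1
G_C(17) = 1.
Combined Grundy value = 0 ⊕ 0 ⊕ 1 = 1.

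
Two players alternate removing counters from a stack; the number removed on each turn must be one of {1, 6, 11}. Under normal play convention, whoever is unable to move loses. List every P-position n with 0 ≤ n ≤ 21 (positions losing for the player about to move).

0, 2, 4, 7, 9, 12, 14, 16, 19, 21

G(0) = 0
G(1) = mex{0} = 1
G(2) = mex{1} = 0
G(3) = mex{0} = 1
G(4) = mex{1} = 0
G(5) = mex{0} = 1
G(6) = mex{1,0} = 2
G(7) = mex{2,1} = 0
G(8) = mex{0,0} = 1
G(9) = mex{1,1} = 0
G(10) = mex{0,0} = 1
G(11) = mex{1,1,0} = 2
G(12) = mex{2,2,1} = 0
G(13) = mex{0,0,0} = 1
G(14) = mex{1,1,1} = 0
G(15) = mex{0,0,0} = 1
G(16) = mex{1,1,1} = 0
G(17) = mex{0,2,2} = 1
G(18) = mex{1,0,0} = 2
G(19) = mex{2,1,1} = 0
G(20) = mex{0,0,0} = 1
G(21) = mex{1,1,1} = 0
P-positions are exactly the n with G(n) = 0.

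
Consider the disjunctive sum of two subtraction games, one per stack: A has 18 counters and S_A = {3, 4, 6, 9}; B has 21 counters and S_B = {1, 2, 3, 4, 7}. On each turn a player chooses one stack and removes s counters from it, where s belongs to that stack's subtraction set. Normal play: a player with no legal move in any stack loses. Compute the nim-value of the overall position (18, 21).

Stack A, S = {3, 4, 6, 9}:
n :  0  1  2  3  4  5  6  7  8  9 10 11 12 13 14 15 16 17 18
G :  0  0  0  1  1  1  2  2  2  3  3  3  0  0  0  1  1  1  2
G_A(18) = 2.
Stack B, S = {1, 2, 3, 4, 7}:
G(0) = 0
G(1) = mex{0} = 1
G(2) = mex{1,0} = 2
G(3) = mex{2,1,0} = 3
G(4) = mex{3,2,1,0} = 4
G(5) = mex{4,3,2,1} = 0
G(6) = mex{0,4,3,2} = 1
G(7) = mex{1,0,4,3,0} = 2
G(8) = mex{2,1,0,4,1} = 3
G(9) = mex{3,2,1,0,2} = 4
G(10) = mex{4,3,2,1,3} = 0
G(11) = mex{0,4,3,2,4} = 1
G(12) = mex{1,0,4,3,0} = 2
G(13) = mex{2,1,0,4,1} = 3
G(14) = mex{3,2,1,0,2} = 4
G(15) = mex{4,3,2,1,3} = 0
G(16) = mex{0,4,3,2,4} = 1
G(17) = mex{1,0,4,3,0} = 2
G(18) = mex{2,1,0,4,1} = 3
G(19) = mex{3,2,1,0,2} = 4
G(20) = mex{4,3,2,1,3} = 0
G(21) = mex{0,4,3,2,4} = 1
G_B(21) = 1.
Combined Grundy value = 2 ⊕ 1 = 3.

3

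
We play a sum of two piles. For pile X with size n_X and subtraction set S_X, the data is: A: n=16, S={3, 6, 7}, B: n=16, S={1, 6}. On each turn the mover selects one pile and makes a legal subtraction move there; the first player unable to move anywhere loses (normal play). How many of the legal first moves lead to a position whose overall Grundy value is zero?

1

Pile A, S = {3, 6, 7}:
G(0) = 0
G(1) = mex{} = 0
G(2) = mex{} = 0
G(3) = mex{0} = 1
G(4) = mex{0} = 1
G(5) = mex{0} = 1
G(6) = mex{1,0} = 2
G(7) = mex{1,0,0} = 2
G(8) = mex{1,0,0} = 2
G(9) = mex{2,1,0} = 3
G(10) = mex{2,1,1} = 0
G(11) = mex{2,1,1} = 0
G(12) = mex{3,2,1} = 0
G(13) = mex{0,2,2} = 1
G(14) = mex{0,2,2} = 1
G(15) = mex{0,3,2} = 1
G(16) = mex{1,0,3} = 2
G_A(16) = 2.
Pile B, S = {1, 6}:
n :  0  1  2  3  4  5  6  7  8  9 10 11 12 13 14 15 16
G :  0  1  0  1  0  1  2  0  1  0  1  0  1  2  0  1  0
G_B(16) = 0.
Combined Grundy value = 2 ⊕ 0 = 2.
A winning move leaves total XOR = 0, i.e. changes one component's Grundy value g to g ⊕ X where X is the current total.
Pile A: need g' = 2⊕2 = 0. Options: 16−3→G=1, 16−6→G=0, 16−7→G=3. Hits: 1.
Pile B: need g' = 0⊕2 = 2. Options: 16−1→G=1, 16−6→G=1. Hits: 0.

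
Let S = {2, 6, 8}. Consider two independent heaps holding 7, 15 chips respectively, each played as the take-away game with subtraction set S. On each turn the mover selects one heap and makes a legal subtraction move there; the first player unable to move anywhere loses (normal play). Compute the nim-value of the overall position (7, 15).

1

All heaps use S = {2, 6, 8}:
n :  0  1  2  3  4  5  6  7  8  9 10 11 12 13 14 15
G :  0  0  1  1  0  0  1  1  2  2  3  3  2  2  0  0
Heap A: G(7) = 1.
Heap B: G(15) = 0.
Combined Grundy value = 1 ⊕ 0 = 1.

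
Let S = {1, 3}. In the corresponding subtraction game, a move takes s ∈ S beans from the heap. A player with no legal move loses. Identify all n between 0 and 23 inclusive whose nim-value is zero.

0, 2, 4, 6, 8, 10, 12, 14, 16, 18, 20, 22

n :  0  1  2  3  4  5  6  7  8  9 10 11 12 13 14 15 16 17 18 19 20 21 22 23
G :  0  1  0  1  0  1  0  1  0  1  0  1  0  1  0  1  0  1  0  1  0  1  0  1
P-positions are exactly the n with G(n) = 0.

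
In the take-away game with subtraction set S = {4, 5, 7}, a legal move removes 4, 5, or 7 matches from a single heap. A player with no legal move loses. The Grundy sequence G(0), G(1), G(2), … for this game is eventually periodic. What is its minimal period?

G(0) = 0
G(1) = mex{} = 0
G(2) = mex{} = 0
G(3) = mex{} = 0
G(4) = mex{0} = 1
G(5) = mex{0,0} = 1
G(6) = mex{0,0} = 1
G(7) = mex{0,0,0} = 1
G(8) = mex{1,0,0} = 2
G(9) = mex{1,1,0} = 2
G(10) = mex{1,1,0} = 2
G(11) = mex{1,1,1} = 0
G(12) = mex{2,1,1} = 0
G(13) = mex{2,2,1} = 0
G(14) = mex{2,2,1} = 0
G(15) = mex{0,2,2} = 1
G(16) = mex{0,0,2} = 1
G(17) = mex{0,0,2} = 1
G(18) = mex{0,0,0} = 1
G(19) = mex{1,0,0} = 2
G(20) = mex{1,1,0} = 2
G(21) = mex{1,1,0} = 2
G(22) = mex{1,1,1} = 0
G(23) = mex{2,1,1} = 0
G(n+11) = G(n) holds for n = 0,…,6 (a full window of length max(S) = 7), so the sequence is purely periodic with period 11.

11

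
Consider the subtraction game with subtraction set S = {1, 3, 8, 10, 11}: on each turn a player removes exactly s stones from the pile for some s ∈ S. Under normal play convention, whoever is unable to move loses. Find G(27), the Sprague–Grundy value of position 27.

3

n :  0  1  2  3  4  5  6  7  8  9 10 11 12 13 14 15 16 17 18 19 20 21 22 23 24 25 26 27
G :  0  1  0  1  0  1  0  1  2  3  2  3  2  3  2  3  4  5  0  1  0  1  0  1  0  1  2  3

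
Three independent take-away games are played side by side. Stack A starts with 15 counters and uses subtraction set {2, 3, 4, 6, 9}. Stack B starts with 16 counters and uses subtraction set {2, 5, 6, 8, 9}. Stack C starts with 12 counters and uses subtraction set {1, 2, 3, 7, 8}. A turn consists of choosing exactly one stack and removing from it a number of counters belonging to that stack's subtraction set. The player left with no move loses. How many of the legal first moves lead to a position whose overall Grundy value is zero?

Stack A, S = {2, 3, 4, 6, 9}:
G(0) = 0
G(1) = mex{} = 0
G(2) = mex{0} = 1
G(3) = mex{0,0} = 1
G(4) = mex{1,0,0} = 2
G(5) = mex{1,1,0} = 2
G(6) = mex{2,1,1,0} = 3
G(7) = mex{2,2,1,0} = 3
G(8) = mex{3,2,2,1} = 0
G(9) = mex{3,3,2,1,0} = 4
G(10) = mex{0,3,3,2,0} = 1
G(11) = mex{4,0,3,2,1} = 5
G(12) = mex{1,4,0,3,1} = 2
G(13) = mex{5,1,4,3,2} = 0
G(14) = mex{2,5,1,0,2} = 3
G(15) = mex{0,2,5,4,3} = 1
G_A(15) = 1.
Stack B, S = {2, 5, 6, 8, 9}:
G(0) = 0
G(1) = mex{} = 0
G(2) = mex{0} = 1
G(3) = mex{0} = 1
G(4) = mex{1} = 0
G(5) = mex{1,0} = 2
G(6) = mex{0,0,0} = 1
G(7) = mex{2,1,0} = 3
G(8) = mex{1,1,1,0} = 2
G(9) = mex{3,0,1,0,0} = 2
G(10) = mex{2,2,0,1,0} = 3
G(11) = mex{2,1,2,1,1} = 0
G(12) = mex{3,3,1,0,1} = 2
G(13) = mex{0,2,3,2,0} = 1
G(14) = mex{2,2,2,1,2} = 0
G(15) = mex{1,3,2,3,1} = 0
G(16) = mex{0,0,3,2,3} = 1
G_B(16) = 1.
Stack C, S = {1, 2, 3, 7, 8}:
G(0) = 0
G(1) = mex{0} = 1
G(2) = mex{1,0} = 2
G(3) = mex{2,1,0} = 3
G(4) = mex{3,2,1} = 0
G(5) = mex{0,3,2} = 1
G(6) = mex{1,0,3} = 2
G(7) = mex{2,1,0,0} = 3
G(8) = mex{3,2,1,1,0} = 4
G(9) = mex{4,3,2,2,1} = 0
G(10) = mex{0,4,3,3,2} = 1
G(11) = mex{1,0,4,0,3} = 2
G(12) = mex{2,1,0,1,0} = 3
G_C(12) = 3.
Combined Grundy value = 1 ⊕ 1 ⊕ 3 = 3.
A winning move leaves total XOR = 0, i.e. changes one component's Grundy value g to g ⊕ X where X is the current total.
Stack A: need g' = 1⊕3 = 2. Options: 15−2→G=0, 15−3→G=2, 15−4→G=5, 15−6→G=4, 15−9→G=3. Hits: 1.
Stack B: need g' = 1⊕3 = 2. Options: 16−2→G=0, 16−5→G=0, 16−6→G=3, 16−8→G=2, 16−9→G=3. Hits: 1.
Stack C: need g' = 3⊕3 = 0. Options: 12−1→G=2, 12−2→G=1, 12−3→G=0, 12−7→G=1, 12−8→G=0. Hits: 2.

4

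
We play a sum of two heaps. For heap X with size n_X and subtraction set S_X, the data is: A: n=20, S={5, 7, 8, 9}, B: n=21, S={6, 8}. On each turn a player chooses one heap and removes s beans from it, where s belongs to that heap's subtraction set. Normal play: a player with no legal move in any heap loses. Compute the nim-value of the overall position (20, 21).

0

Heap A, S = {5, 7, 8, 9}:
n :  0  1  2  3  4  5  6  7  8  9 10 11 12 13 14 15 16 17 18 19 20
G :  0  0  0  0  0  1  1  1  1  1  2  2  2  2  0  0  0  0  0  1  1
G_A(20) = 1.
Heap B, S = {6, 8}:
G(0) = 0
G(1) = mex{} = 0
G(2) = mex{} = 0
G(3) = mex{} = 0
G(4) = mex{} = 0
G(5) = mex{} = 0
G(6) = mex{0} = 1
G(7) = mex{0} = 1
G(8) = mex{0,0} = 1
G(9) = mex{0,0} = 1
G(10) = mex{0,0} = 1
G(11) = mex{0,0} = 1
G(12) = mex{1,0} = 2
G(13) = mex{1,0} = 2
G(14) = mex{1,1} = 0
G(15) = mex{1,1} = 0
G(16) = mex{1,1} = 0
G(17) = mex{1,1} = 0
G(18) = mex{2,1} = 0
G(19) = mex{2,1} = 0
G(20) = mex{0,2} = 1
G(21) = mex{0,2} = 1
G_B(21) = 1.
Combined Grundy value = 1 ⊕ 1 = 0.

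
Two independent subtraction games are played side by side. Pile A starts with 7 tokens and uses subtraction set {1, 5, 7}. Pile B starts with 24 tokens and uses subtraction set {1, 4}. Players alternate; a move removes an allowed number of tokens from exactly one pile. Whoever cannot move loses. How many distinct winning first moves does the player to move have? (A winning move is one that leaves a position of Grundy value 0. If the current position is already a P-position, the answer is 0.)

Pile A, S = {1, 5, 7}:
n : 0 1 2 3 4 5 6 7
G : 0 1 0 1 0 1 0 1
G_A(7) = 1.
Pile B, S = {1, 4}:
n :  0  1  2  3  4  5  6  7  8  9 10 11 12 13 14 15 16 17 18 19 20 21 22 23 24
G :  0  1  0  1  2  0  1  0  1  2  0  1  0  1  2  0  1  0  1  2  0  1  0  1  2
G_B(24) = 2.
Combined Grundy value = 1 ⊕ 2 = 3.
A winning move leaves total XOR = 0, i.e. changes one component's Grundy value g to g ⊕ X where X is the current total.
Pile A: need g' = 1⊕3 = 2. Options: 7−1→G=0, 7−5→G=0, 7−7→G=0. Hits: 0.
Pile B: need g' = 2⊕3 = 1. Options: 24−1→G=1, 24−4→G=0. Hits: 1.

1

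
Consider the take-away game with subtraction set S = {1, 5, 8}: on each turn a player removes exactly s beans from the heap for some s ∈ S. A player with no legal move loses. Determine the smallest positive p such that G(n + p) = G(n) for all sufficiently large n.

13

n :  0  1  2  3  4  5  6  7  8  9 10 11 12 13 14 15 16 17 18 19 20 21 22 23 24 25 26 27
G :  0  1  0  1  0  1  0  1  2  3  2  3  2  0  1  0  1  0  1  0  1  2  3  2  3  2  0  1
G(n+13) = G(n) holds for n = 0,…,7 (a full window of length max(S) = 8), so the sequence is purely periodic with period 13.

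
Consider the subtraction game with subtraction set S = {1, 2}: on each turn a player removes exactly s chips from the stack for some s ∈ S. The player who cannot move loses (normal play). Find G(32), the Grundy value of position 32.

2

n :  0  1  2  3  4  5  6  7  8  9 10 11 12 13 14 15 16 17 18 19 20 21 22 23 24 25 26 27 28 29 30 31 32
G :  0  1  2  0  1  2  0  1  2  0  1  2  0  1  2  0  1  2  0  1  2  0  1  2  0  1  2  0  1  2  0  1  2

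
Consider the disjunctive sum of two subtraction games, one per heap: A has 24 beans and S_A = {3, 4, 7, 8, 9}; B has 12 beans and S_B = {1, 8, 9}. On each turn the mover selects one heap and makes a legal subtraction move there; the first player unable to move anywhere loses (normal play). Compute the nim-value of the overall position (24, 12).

Heap A, S = {3, 4, 7, 8, 9}:
n :  0  1  2  3  4  5  6  7  8  9 10 11 12 13 14 15 16 17 18 19 20 21 22 23 24
G :  0  0  0  1  1  1  2  2  2  3  3  3  0  0  0  1  1  1  2  2  2  3  3  3  0
G_A(24) = 0.
Heap B, S = {1, 8, 9}:
G(0) = 0
G(1) = mex{0} = 1
G(2) = mex{1} = 0
G(3) = mex{0} = 1
G(4) = mex{1} = 0
G(5) = mex{0} = 1
G(6) = mex{1} = 0
G(7) = mex{0} = 1
G(8) = mex{1,0} = 2
G(9) = mex{2,1,0} = 3
G(10) = mex{3,0,1} = 2
G(11) = mex{2,1,0} = 3
G(12) = mex{3,0,1} = 2
G_B(12) = 2.
Combined Grundy value = 0 ⊕ 2 = 2.

2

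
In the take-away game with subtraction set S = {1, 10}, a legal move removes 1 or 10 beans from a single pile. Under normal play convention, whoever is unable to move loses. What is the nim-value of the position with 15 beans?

G(0) = 0
G(1) = mex{0} = 1
G(2) = mex{1} = 0
G(3) = mex{0} = 1
G(4) = mex{1} = 0
G(5) = mex{0} = 1
G(6) = mex{1} = 0
G(7) = mex{0} = 1
G(8) = mex{1} = 0
G(9) = mex{0} = 1
G(10) = mex{1,0} = 2
G(11) = mex{2,1} = 0
G(12) = mex{0,0} = 1
G(13) = mex{1,1} = 0
G(14) = mex{0,0} = 1
G(15) = mex{1,1} = 0

0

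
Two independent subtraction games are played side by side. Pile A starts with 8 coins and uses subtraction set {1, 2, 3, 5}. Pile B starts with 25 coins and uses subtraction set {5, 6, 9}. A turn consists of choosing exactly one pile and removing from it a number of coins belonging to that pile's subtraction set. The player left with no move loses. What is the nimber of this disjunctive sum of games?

Pile A, S = {1, 2, 3, 5}:
n : 0 1 2 3 4 5 6 7 8
G : 0 1 2 3 0 1 2 3 0
G_A(8) = 0.
Pile B, S = {5, 6, 9}:
n :  0  1  2  3  4  5  6  7  8  9 10 11 12 13 14 15 16 17 18 19 20 21 22 23 24 25
G :  0  0  0  0  0  1  1  1  1  1  2  2  2  2  0  0  0  0  0  1  1  1  1  1  2  2
G_B(25) = 2.
Combined Grundy value = 0 ⊕ 2 = 2.

2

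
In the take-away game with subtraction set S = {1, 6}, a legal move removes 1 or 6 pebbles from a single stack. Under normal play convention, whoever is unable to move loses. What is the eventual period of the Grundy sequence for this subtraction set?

G(0) = 0
G(1) = mex{0} = 1
G(2) = mex{1} = 0
G(3) = mex{0} = 1
G(4) = mex{1} = 0
G(5) = mex{0} = 1
G(6) = mex{1,0} = 2
G(7) = mex{2,1} = 0
G(8) = mex{0,0} = 1
G(9) = mex{1,1} = 0
G(10) = mex{0,0} = 1
G(11) = mex{1,1} = 0
G(12) = mex{0,2} = 1
G(13) = mex{1,0} = 2
G(14) = mex{2,1} = 0
G(15) = mex{0,0} = 1
G(n+7) = G(n) holds for n = 0,…,5 (a full window of length max(S) = 6), so the sequence is purely periodic with period 7.

7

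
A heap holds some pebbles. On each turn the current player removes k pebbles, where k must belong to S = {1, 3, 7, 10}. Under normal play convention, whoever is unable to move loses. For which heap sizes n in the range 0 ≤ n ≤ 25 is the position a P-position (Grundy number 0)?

0, 2, 4, 6, 8, 17, 19, 21, 23, 25

n :  0  1  2  3  4  5  6  7  8  9 10 11 12 13 14 15 16 17 18 19 20 21 22 23 24 25
G :  0  1  0  1  0  1  0  1  0  1  2  3  2  3  2  3  2  0  1  0  1  0  1  0  1  0
P-positions are exactly the n with G(n) = 0.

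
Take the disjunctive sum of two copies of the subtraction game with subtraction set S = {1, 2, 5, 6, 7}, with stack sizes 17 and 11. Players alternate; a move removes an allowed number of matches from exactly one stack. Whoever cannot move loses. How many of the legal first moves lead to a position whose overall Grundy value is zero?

3

All stacks use S = {1, 2, 5, 6, 7}:
G(0) = 0
G(1) = mex{0} = 1
G(2) = mex{1,0} = 2
G(3) = mex{2,1} = 0
G(4) = mex{0,2} = 1
G(5) = mex{1,0,0} = 2
G(6) = mex{2,1,1,0} = 3
G(7) = mex{3,2,2,1,0} = 4
G(8) = mex{4,3,0,2,1} = 5
G(9) = mex{5,4,1,0,2} = 3
G(10) = mex{3,5,2,1,0} = 4
G(11) = mex{4,3,3,2,1} = 0
G(12) = mex{0,4,4,3,2} = 1
G(13) = mex{1,0,5,4,3} = 2
G(14) = mex{2,1,3,5,4} = 0
G(15) = mex{0,2,4,3,5} = 1
G(16) = mex{1,0,0,4,3} = 2
G(17) = mex{2,1,1,0,4} = 3
Stack A: G(17) = 3.
Stack B: G(11) = 0.
Combined Grundy value = 3 ⊕ 0 = 3.
A winning move leaves total XOR = 0, i.e. changes one component's Grundy value g to g ⊕ X where X is the current total.
Stack A: need g' = 3⊕3 = 0. Options: 17−1→G=2, 17−2→G=1, 17−5→G=1, 17−6→G=0, 17−7→G=4. Hits: 1.
Stack B: need g' = 0⊕3 = 3. Options: 11−1→G=4, 11−2→G=3, 11−5→G=3, 11−6→G=2, 11−7→G=1. Hits: 2.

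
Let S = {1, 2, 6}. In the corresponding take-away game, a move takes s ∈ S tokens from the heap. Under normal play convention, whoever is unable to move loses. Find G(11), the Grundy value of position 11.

1

G(0) = 0
G(1) = mex{0} = 1
G(2) = mex{1,0} = 2
G(3) = mex{2,1} = 0
G(4) = mex{0,2} = 1
G(5) = mex{1,0} = 2
G(6) = mex{2,1,0} = 3
G(7) = mex{3,2,1} = 0
G(8) = mex{0,3,2} = 1
G(9) = mex{1,0,0} = 2
G(10) = mex{2,1,1} = 0
G(11) = mex{0,2,2} = 1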